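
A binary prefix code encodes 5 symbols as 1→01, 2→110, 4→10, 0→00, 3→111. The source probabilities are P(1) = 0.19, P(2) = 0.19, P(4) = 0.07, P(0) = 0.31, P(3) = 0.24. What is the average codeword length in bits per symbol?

L̄ = Σ pᵢ·ℓᵢ = 0.19·2 + 0.19·3 + 0.07·2 + 0.31·2 + 0.24·3 = 2.43 bits/symbol.

2.43 bits/symbol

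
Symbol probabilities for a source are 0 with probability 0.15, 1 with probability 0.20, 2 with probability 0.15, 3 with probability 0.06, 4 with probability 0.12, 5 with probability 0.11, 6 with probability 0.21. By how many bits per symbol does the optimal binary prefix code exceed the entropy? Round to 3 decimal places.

0.041 bits

Entropy H = −Σ p log₂ p ≈ 2.7192 bits.
Huffman merges: 3/50+11/100→17/100; 3/25+3/20→27/100; 3/20+17/100→8/25; 1/5+21/100→41/100; 27/100+8/25→59/100; 41/100+59/100→1. L = 69/25 ≈ 2.7600.
L − H = 2.7600 − 2.7192 = 0.041 bits.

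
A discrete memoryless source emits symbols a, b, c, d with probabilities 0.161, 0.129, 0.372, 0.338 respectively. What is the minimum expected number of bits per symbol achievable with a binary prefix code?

Repeatedly combine the two least-probable nodes; the expected code length is the sum of the merged weights.
merge 129/1000 + 161/1000 → 29/100
merge 29/100 + 169/500 → 157/250
merge 93/250 + 157/250 → 1
L = 29/100 + 157/250 + 1 = 959/500 = 1.918 bits/symbol.

1.918 bits/symbol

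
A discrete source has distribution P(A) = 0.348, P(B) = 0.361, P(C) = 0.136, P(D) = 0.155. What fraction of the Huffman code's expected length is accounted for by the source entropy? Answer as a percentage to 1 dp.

Entropy H = −Σ p log₂ p ≈ 1.8689 bits.
Huffman merges: 17/125+31/200→291/1000; 291/1000+87/250→639/1000; 361/1000+639/1000→1. L = 193/100 ≈ 1.9300.
Efficiency = H/L = 1.8689/1.9300 = 96.8%.

96.8%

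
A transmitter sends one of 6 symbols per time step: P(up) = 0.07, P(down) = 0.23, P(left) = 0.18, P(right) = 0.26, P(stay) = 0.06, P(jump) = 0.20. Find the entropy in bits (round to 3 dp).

2.415 bits

H = −Σ pᵢ log₂ pᵢ.
−0.07·log₂(0.07) = 0.2686
−0.23·log₂(0.23) = 0.4877
−0.18·log₂(0.18) = 0.4453
−0.26·log₂(0.26) = 0.5053
−0.06·log₂(0.06) = 0.2435
−0.20·log₂(0.20) = 0.4644
Sum ≈ 2.4147 → 2.415 bits.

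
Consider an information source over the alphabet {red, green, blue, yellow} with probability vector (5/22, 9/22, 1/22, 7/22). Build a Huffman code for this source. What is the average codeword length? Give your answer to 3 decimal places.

Repeatedly combine the two least-probable nodes; the expected code length is the sum of the merged weights.
merge 1/22 + 5/22 → 3/11
merge 3/11 + 7/22 → 13/22
merge 9/22 + 13/22 → 1
L = 3/11 + 13/22 + 1 = 41/22 ≈ 1.864 bits/symbol.

1.864 bits/symbol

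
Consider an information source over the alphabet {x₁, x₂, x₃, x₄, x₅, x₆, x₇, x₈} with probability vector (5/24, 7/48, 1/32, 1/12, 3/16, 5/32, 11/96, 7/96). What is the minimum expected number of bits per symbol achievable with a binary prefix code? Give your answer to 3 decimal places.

2.896 bits/symbol

Repeatedly combine the two least-probable nodes; the expected code length is the sum of the merged weights.
merge 1/32 + 7/96 → 5/48
merge 1/12 + 5/48 → 3/16
merge 11/96 + 7/48 → 25/96
merge 5/32 + 3/16 → 11/32
merge 3/16 + 5/24 → 19/48
merge 25/96 + 11/32 → 29/48
merge 19/48 + 29/48 → 1
L = 5/48 + 3/16 + 25/96 + 11/32 + 19/48 + 29/48 + 1 = 139/48 ≈ 2.896 bits/symbol.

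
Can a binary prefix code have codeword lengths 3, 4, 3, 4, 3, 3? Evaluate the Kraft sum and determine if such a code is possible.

With common denominator 2^4 = 16: Σ 2^(−ℓᵢ) = 2/16 + 1/16 + 2/16 + 1/16 + 2/16 + 2/16 = 10/16 = 0.625.
Kraft's inequality requires Σ ≤ 1; here Σ = 0.625 ≤ 1, so such a prefix code exists.

0.625; yes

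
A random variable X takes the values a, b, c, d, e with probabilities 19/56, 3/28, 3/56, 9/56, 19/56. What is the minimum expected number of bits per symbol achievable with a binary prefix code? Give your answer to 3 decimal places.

Repeatedly combine the two least-probable nodes; the expected code length is the sum of the merged weights.
merge 3/56 + 3/28 → 9/56
merge 9/56 + 9/56 → 9/28
merge 9/28 + 19/56 → 37/56
merge 19/56 + 37/56 → 1
L = 9/56 + 9/28 + 37/56 + 1 = 15/7 ≈ 2.143 bits/symbol.

2.143 bits/symbol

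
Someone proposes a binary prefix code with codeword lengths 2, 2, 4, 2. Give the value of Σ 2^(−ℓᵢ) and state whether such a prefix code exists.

With common denominator 2^4 = 16: Σ 2^(−ℓᵢ) = 4/16 + 4/16 + 1/16 + 4/16 = 13/16 = 0.8125.
Kraft's inequality requires Σ ≤ 1; here Σ = 0.8125 ≤ 1, so such a prefix code exists.

0.8125; yes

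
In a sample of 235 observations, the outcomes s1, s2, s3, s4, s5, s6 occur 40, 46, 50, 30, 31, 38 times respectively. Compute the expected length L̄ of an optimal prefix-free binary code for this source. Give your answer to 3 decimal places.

2.591 bits/symbol

Probabilities are the counts divided by 235.
Repeatedly combine the two least-probable nodes; the expected code length is the sum of the merged weights.
merge 6/47 + 31/235 → 61/235
merge 38/235 + 8/47 → 78/235
merge 46/235 + 10/47 → 96/235
merge 61/235 + 78/235 → 139/235
merge 96/235 + 139/235 → 1
L = 61/235 + 78/235 + 96/235 + 139/235 + 1 = 609/235 ≈ 2.591 bits/symbol.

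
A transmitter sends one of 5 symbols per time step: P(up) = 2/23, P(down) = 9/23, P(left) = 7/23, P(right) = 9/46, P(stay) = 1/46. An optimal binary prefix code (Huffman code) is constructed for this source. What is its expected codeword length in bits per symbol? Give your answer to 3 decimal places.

Repeatedly combine the two least-probable nodes; the expected code length is the sum of the merged weights.
merge 1/46 + 2/23 → 5/46
merge 5/46 + 9/46 → 7/23
merge 7/23 + 7/23 → 14/23
merge 9/23 + 14/23 → 1
L = 5/46 + 7/23 + 14/23 + 1 = 93/46 ≈ 2.022 bits/symbol.

2.022 bits/symbol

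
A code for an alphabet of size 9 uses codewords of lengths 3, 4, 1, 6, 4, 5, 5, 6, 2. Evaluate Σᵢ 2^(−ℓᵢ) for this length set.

1.09375

With common denominator 2^6 = 64: Σ 2^(−ℓᵢ) = 8/64 + 4/64 + 32/64 + 1/64 + 4/64 + 2/64 + 2/64 + 1/64 + 16/64 = 70/64 = 1.09375.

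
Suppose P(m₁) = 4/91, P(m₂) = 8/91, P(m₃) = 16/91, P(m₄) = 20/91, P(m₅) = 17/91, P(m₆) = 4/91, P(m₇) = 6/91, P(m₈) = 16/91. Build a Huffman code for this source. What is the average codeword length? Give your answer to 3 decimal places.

Repeatedly combine the two least-probable nodes; the expected code length is the sum of the merged weights.
merge 4/91 + 4/91 → 8/91
merge 6/91 + 8/91 → 2/13
merge 8/91 + 2/13 → 22/91
merge 16/91 + 16/91 → 32/91
merge 17/91 + 20/91 → 37/91
merge 22/91 + 32/91 → 54/91
merge 37/91 + 54/91 → 1
L = 8/91 + 2/13 + 22/91 + 32/91 + 37/91 + 54/91 + 1 = 258/91 ≈ 2.835 bits/symbol.

2.835 bits/symbol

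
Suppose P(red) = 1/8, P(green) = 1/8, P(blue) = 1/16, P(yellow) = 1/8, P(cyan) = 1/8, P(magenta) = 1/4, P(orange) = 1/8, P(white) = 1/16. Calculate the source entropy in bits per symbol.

2.875 bits

Each probability is a power of 1/2, so log₂(1/p) is an integer.
H = Σ p·log₂(1/p) = 1/8·3 + 1/8·3 + 1/16·4 + 1/8·3 + 1/8·3 + 1/4·2 + 1/8·3 + 1/16·4 = 2.875 bits.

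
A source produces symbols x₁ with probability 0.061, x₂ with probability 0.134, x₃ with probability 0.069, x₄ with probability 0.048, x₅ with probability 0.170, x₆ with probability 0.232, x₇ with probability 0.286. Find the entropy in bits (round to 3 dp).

H = −Σ pᵢ log₂ pᵢ.
−0.061·log₂(0.061) = 0.2461
−0.134·log₂(0.134) = 0.3886
−0.069·log₂(0.069) = 0.2662
−0.048·log₂(0.048) = 0.2103
−0.170·log₂(0.170) = 0.4346
−0.232·log₂(0.232) = 0.4890
−0.286·log₂(0.286) = 0.5165
Sum ≈ 2.5512 → 2.551 bits.

2.551 bits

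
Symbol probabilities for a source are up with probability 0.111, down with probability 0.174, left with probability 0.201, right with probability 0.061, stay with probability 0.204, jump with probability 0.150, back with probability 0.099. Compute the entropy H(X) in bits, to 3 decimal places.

H = −Σ pᵢ log₂ pᵢ.
−0.111·log₂(0.111) = 0.3520
−0.174·log₂(0.174) = 0.4390
−0.201·log₂(0.201) = 0.4653
−0.061·log₂(0.061) = 0.2461
−0.204·log₂(0.204) = 0.4678
−0.150·log₂(0.150) = 0.4105
−0.099·log₂(0.099) = 0.3303
Sum ≈ 2.7111 → 2.711 bits.

2.711 bits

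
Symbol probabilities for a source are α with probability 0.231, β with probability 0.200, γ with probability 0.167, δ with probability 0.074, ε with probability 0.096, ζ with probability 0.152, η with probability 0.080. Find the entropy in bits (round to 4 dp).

H = −Σ pᵢ log₂ pᵢ.
−0.231·log₂(0.231) = 0.4883
−0.200·log₂(0.200) = 0.4644
−0.167·log₂(0.167) = 0.4312
−0.074·log₂(0.074) = 0.2780
−0.096·log₂(0.096) = 0.3246
−0.152·log₂(0.152) = 0.4131
−0.080·log₂(0.080) = 0.2915
Sum ≈ 2.6911 → 2.6911 bits.

2.6911 bits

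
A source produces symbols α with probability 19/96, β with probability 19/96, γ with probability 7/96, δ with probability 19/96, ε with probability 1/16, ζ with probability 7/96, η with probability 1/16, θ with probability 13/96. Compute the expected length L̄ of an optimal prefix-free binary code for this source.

2.875 bits/symbol

Repeatedly combine the two least-probable nodes; the expected code length is the sum of the merged weights.
merge 1/16 + 1/16 → 1/8
merge 7/96 + 7/96 → 7/48
merge 1/8 + 13/96 → 25/96
merge 7/48 + 19/96 → 11/32
merge 19/96 + 19/96 → 19/48
merge 25/96 + 11/32 → 29/48
merge 19/48 + 29/48 → 1
L = 1/8 + 7/48 + 25/96 + 11/32 + 19/48 + 29/48 + 1 = 23/8 = 2.875 bits/symbol.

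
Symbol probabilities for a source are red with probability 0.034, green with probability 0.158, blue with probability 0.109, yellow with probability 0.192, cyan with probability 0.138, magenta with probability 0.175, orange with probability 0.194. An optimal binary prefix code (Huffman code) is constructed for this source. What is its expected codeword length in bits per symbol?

Repeatedly combine the two least-probable nodes; the expected code length is the sum of the merged weights.
merge 17/500 + 109/1000 → 143/1000
merge 69/500 + 143/1000 → 281/1000
merge 79/500 + 7/40 → 333/1000
merge 24/125 + 97/500 → 193/500
merge 281/1000 + 333/1000 → 307/500
merge 193/500 + 307/500 → 1
L = 143/1000 + 281/1000 + 333/1000 + 193/500 + 307/500 + 1 = 2757/1000 = 2.757 bits/symbol.

2.757 bits/symbol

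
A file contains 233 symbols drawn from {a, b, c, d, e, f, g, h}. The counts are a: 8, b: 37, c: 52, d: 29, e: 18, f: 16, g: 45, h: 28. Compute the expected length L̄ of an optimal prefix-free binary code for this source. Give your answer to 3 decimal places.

Probabilities are the counts divided by 233.
Repeatedly combine the two least-probable nodes; the expected code length is the sum of the merged weights.
merge 8/233 + 16/233 → 24/233
merge 18/233 + 24/233 → 42/233
merge 28/233 + 29/233 → 57/233
merge 37/233 + 42/233 → 79/233
merge 45/233 + 52/233 → 97/233
merge 57/233 + 79/233 → 136/233
merge 97/233 + 136/233 → 1
L = 24/233 + 42/233 + 57/233 + 79/233 + 97/233 + 136/233 + 1 = 668/233 ≈ 2.867 bits/symbol.

2.867 bits/symbol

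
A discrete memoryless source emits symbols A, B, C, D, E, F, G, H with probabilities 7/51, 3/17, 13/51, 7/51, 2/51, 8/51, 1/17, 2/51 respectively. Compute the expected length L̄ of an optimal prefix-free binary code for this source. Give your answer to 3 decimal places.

2.784 bits/symbol

Repeatedly combine the two least-probable nodes; the expected code length is the sum of the merged weights.
merge 2/51 + 2/51 → 4/51
merge 1/17 + 4/51 → 7/51
merge 7/51 + 7/51 → 14/51
merge 7/51 + 8/51 → 5/17
merge 3/17 + 13/51 → 22/51
merge 14/51 + 5/17 → 29/51
merge 22/51 + 29/51 → 1
L = 4/51 + 7/51 + 14/51 + 5/17 + 22/51 + 29/51 + 1 = 142/51 ≈ 2.784 bits/symbol.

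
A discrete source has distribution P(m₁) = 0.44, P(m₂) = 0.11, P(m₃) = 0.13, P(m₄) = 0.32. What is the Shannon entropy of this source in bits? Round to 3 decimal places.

H = −Σ pᵢ log₂ pᵢ.
−0.44·log₂(0.44) = 0.5211
−0.11·log₂(0.11) = 0.3503
−0.13·log₂(0.13) = 0.3826
−0.32·log₂(0.32) = 0.5260
Sum ≈ 1.7801 → 1.780 bits.

1.780 bits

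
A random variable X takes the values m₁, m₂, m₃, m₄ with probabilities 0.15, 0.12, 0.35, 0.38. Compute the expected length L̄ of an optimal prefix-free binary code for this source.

1.89 bits/symbol

Repeatedly combine the two least-probable nodes; the expected code length is the sum of the merged weights.
merge 3/25 + 3/20 → 27/100
merge 27/100 + 7/20 → 31/50
merge 19/50 + 31/50 → 1
L = 27/100 + 31/50 + 1 = 189/100 = 1.89 bits/symbol.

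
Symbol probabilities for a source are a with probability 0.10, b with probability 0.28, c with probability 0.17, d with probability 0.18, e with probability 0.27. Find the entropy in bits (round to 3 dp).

2.236 bits

H = −Σ pᵢ log₂ pᵢ.
−0.10·log₂(0.10) = 0.3322
−0.28·log₂(0.28) = 0.5142
−0.17·log₂(0.17) = 0.4346
−0.18·log₂(0.18) = 0.4453
−0.27·log₂(0.27) = 0.5100
Sum ≈ 2.2363 → 2.236 bits.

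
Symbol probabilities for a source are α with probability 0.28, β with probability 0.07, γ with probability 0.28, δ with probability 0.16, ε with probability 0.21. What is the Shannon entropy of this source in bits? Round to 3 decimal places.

H = −Σ pᵢ log₂ pᵢ.
−0.28·log₂(0.28) = 0.5142
−0.07·log₂(0.07) = 0.2686
−0.28·log₂(0.28) = 0.5142
−0.16·log₂(0.16) = 0.4230
−0.21·log₂(0.21) = 0.4728
Sum ≈ 2.1928 → 2.193 bits.

2.193 bits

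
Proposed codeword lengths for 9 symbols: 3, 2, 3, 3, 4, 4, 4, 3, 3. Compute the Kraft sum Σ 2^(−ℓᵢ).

1.0625

With common denominator 2^4 = 16: Σ 2^(−ℓᵢ) = 2/16 + 4/16 + 2/16 + 2/16 + 1/16 + 1/16 + 1/16 + 2/16 + 2/16 = 17/16 = 1.0625.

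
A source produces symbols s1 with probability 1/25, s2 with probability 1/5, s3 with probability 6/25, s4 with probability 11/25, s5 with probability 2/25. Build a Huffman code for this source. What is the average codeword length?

2 bits/symbol

Repeatedly combine the two least-probable nodes; the expected code length is the sum of the merged weights.
merge 1/25 + 2/25 → 3/25
merge 3/25 + 1/5 → 8/25
merge 6/25 + 8/25 → 14/25
merge 11/25 + 14/25 → 1
L = 3/25 + 8/25 + 14/25 + 1 = 2 bits/symbol.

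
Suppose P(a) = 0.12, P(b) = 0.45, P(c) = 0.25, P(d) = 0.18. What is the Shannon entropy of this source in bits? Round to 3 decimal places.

1.831 bits

H = −Σ pᵢ log₂ pᵢ.
−0.12·log₂(0.12) = 0.3671
−0.45·log₂(0.45) = 0.5184
−0.25·log₂(0.25) = 0.5000
−0.18·log₂(0.18) = 0.4453
Sum ≈ 1.8308 → 1.831 bits.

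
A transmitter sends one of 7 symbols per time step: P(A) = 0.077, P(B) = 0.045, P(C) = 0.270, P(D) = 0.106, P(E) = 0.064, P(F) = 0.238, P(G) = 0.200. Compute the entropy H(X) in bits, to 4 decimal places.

2.5505 bits

H = −Σ pᵢ log₂ pᵢ.
−0.077·log₂(0.077) = 0.2848
−0.045·log₂(0.045) = 0.2013
−0.270·log₂(0.270) = 0.5100
−0.106·log₂(0.106) = 0.3432
−0.064·log₂(0.064) = 0.2538
−0.238·log₂(0.238) = 0.4929
−0.200·log₂(0.200) = 0.4644
Sum ≈ 2.5505 → 2.5505 bits.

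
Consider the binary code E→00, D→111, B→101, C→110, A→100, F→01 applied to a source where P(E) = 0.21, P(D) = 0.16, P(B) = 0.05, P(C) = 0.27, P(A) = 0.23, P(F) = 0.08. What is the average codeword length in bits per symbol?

2.71 bits/symbol

L̄ = Σ pᵢ·ℓᵢ = 0.21·2 + 0.16·3 + 0.05·3 + 0.27·3 + 0.23·3 + 0.08·2 = 2.71 bits/symbol.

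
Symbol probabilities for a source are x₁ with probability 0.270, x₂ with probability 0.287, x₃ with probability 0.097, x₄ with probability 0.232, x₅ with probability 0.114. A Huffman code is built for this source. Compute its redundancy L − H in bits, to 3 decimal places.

0.011 bits

Entropy H = −Σ p log₂ p ≈ 2.1995 bits.
Huffman merges: 97/1000+57/500→211/1000; 211/1000+29/125→443/1000; 27/100+287/1000→557/1000; 443/1000+557/1000→1. L = 2211/1000 ≈ 2.2110.
L − H = 2.2110 − 2.1995 = 0.011 bits.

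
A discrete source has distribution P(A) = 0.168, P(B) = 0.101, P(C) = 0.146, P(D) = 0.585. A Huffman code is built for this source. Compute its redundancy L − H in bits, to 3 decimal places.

Entropy H = −Σ p log₂ p ≈ 1.6242 bits.
Huffman merges: 101/1000+73/500→247/1000; 21/125+247/1000→83/200; 83/200+117/200→1. L = 831/500 ≈ 1.6620.
L − H = 1.6620 − 1.6242 = 0.038 bits.

0.038 bits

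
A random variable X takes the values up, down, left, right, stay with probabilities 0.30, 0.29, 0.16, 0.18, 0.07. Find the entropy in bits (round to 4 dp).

2.1759 bits

H = −Σ pᵢ log₂ pᵢ.
−0.30·log₂(0.30) = 0.5211
−0.29·log₂(0.29) = 0.5179
−0.16·log₂(0.16) = 0.4230
−0.18·log₂(0.18) = 0.4453
−0.07·log₂(0.07) = 0.2686
Sum ≈ 2.1759 → 2.1759 bits.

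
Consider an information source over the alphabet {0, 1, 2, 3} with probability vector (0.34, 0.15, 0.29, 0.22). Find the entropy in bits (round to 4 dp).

H = −Σ pᵢ log₂ pᵢ.
−0.34·log₂(0.34) = 0.5292
−0.15·log₂(0.15) = 0.4105
−0.29·log₂(0.29) = 0.5179
−0.22·log₂(0.22) = 0.4806
Sum ≈ 1.9382 → 1.9382 bits.

1.9382 bits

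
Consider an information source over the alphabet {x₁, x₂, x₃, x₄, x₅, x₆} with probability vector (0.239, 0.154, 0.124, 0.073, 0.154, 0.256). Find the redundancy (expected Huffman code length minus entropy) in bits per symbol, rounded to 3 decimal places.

Entropy H = −Σ p log₂ p ≈ 2.4771 bits.
Huffman merges: 73/1000+31/250→197/1000; 77/500+77/500→77/250; 197/1000+239/1000→109/250; 32/125+77/250→141/250; 109/250+141/250→1. L = 501/200 ≈ 2.5050.
L − H = 2.5050 − 2.4771 = 0.028 bits.

0.028 bits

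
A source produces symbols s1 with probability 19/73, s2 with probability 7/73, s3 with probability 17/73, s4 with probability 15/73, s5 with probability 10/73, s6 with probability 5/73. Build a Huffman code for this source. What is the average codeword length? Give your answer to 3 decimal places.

2.466 bits/symbol

Repeatedly combine the two least-probable nodes; the expected code length is the sum of the merged weights.
merge 5/73 + 7/73 → 12/73
merge 10/73 + 12/73 → 22/73
merge 15/73 + 17/73 → 32/73
merge 19/73 + 22/73 → 41/73
merge 32/73 + 41/73 → 1
L = 12/73 + 22/73 + 32/73 + 41/73 + 1 = 180/73 ≈ 2.466 bits/symbol.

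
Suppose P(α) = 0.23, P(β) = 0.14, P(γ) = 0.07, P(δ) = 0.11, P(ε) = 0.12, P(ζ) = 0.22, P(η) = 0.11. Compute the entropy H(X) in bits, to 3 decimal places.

2.702 bits

H = −Σ pᵢ log₂ pᵢ.
−0.23·log₂(0.23) = 0.4877
−0.14·log₂(0.14) = 0.3971
−0.07·log₂(0.07) = 0.2686
−0.11·log₂(0.11) = 0.3503
−0.12·log₂(0.12) = 0.3671
−0.22·log₂(0.22) = 0.4806
−0.11·log₂(0.11) = 0.3503
Sum ≈ 2.7015 → 2.702 bits.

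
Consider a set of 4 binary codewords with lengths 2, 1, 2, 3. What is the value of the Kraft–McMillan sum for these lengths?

1.125

With common denominator 2^3 = 8: Σ 2^(−ℓᵢ) = 2/8 + 4/8 + 2/8 + 1/8 = 9/8 = 1.125.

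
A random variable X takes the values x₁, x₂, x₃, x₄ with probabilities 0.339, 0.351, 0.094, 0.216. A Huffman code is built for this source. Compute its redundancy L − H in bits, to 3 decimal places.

Entropy H = −Σ p log₂ p ≈ 1.8574 bits.
Huffman merges: 47/500+27/125→31/100; 31/100+339/1000→649/1000; 351/1000+649/1000→1. L = 1959/1000 ≈ 1.9590.
L − H = 1.9590 − 1.8574 = 0.102 bits.

0.102 bits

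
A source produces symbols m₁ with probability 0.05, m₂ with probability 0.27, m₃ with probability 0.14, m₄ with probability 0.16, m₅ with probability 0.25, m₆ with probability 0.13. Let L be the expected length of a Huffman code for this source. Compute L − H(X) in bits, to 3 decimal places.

Entropy H = −Σ p log₂ p ≈ 2.4289 bits.
Huffman merges: 1/20+13/100→9/50; 7/50+4/25→3/10; 9/50+1/4→43/100; 27/100+3/10→57/100; 43/100+57/100→1. L = 62/25 ≈ 2.4800.
L − H = 2.4800 − 2.4289 = 0.051 bits.

0.051 bits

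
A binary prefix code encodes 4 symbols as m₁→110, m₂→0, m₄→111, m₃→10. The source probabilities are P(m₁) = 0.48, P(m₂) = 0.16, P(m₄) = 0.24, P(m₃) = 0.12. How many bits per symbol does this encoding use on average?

2.56 bits/symbol

L̄ = Σ pᵢ·ℓᵢ = 0.48·3 + 0.16·1 + 0.24·3 + 0.12·2 = 2.56 bits/symbol.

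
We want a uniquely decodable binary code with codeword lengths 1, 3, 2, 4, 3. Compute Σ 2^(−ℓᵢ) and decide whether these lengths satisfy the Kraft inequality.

1.0625; no

With common denominator 2^4 = 16: Σ 2^(−ℓᵢ) = 8/16 + 2/16 + 4/16 + 1/16 + 2/16 = 17/16 = 1.0625.
Kraft's inequality requires Σ ≤ 1; here Σ = 1.0625 > 1, so no such prefix code exists.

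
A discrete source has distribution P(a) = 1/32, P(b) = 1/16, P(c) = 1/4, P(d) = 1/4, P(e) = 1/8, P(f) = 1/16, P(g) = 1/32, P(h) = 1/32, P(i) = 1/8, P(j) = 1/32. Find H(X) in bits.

Each probability is a power of 1/2, so log₂(1/p) is an integer.
H = Σ p·log₂(1/p) = 1/32·5 + 1/16·4 + 1/4·2 + 1/4·2 + 1/8·3 + 1/16·4 + 1/32·5 + 1/32·5 + 1/8·3 + 1/32·5 = 2.875 bits.

2.875 bits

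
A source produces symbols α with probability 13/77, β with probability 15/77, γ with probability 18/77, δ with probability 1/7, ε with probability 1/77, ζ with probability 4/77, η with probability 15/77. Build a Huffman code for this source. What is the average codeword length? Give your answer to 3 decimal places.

2.636 bits/symbol

Repeatedly combine the two least-probable nodes; the expected code length is the sum of the merged weights.
merge 1/77 + 4/77 → 5/77
merge 5/77 + 1/7 → 16/77
merge 13/77 + 15/77 → 4/11
merge 15/77 + 16/77 → 31/77
merge 18/77 + 4/11 → 46/77
merge 31/77 + 46/77 → 1
L = 5/77 + 16/77 + 4/11 + 31/77 + 46/77 + 1 = 29/11 ≈ 2.636 bits/symbol.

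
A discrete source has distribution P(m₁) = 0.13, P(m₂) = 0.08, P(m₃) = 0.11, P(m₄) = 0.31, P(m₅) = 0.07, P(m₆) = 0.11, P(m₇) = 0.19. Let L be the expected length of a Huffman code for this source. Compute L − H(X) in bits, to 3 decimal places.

Entropy H = −Σ p log₂ p ≈ 2.6223 bits.
Huffman merges: 7/100+2/25→3/20; 11/100+11/100→11/50; 13/100+3/20→7/25; 19/100+11/50→41/100; 7/25+31/100→59/100; 41/100+59/100→1. L = 53/20 ≈ 2.6500.
L − H = 2.6500 − 2.6223 = 0.028 bits.

0.028 bits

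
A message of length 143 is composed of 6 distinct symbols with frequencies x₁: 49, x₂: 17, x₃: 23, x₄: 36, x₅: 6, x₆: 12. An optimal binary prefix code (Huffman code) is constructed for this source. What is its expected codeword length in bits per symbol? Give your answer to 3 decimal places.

2.371 bits/symbol

Probabilities are the counts divided by 143.
Repeatedly combine the two least-probable nodes; the expected code length is the sum of the merged weights.
merge 6/143 + 12/143 → 18/143
merge 17/143 + 18/143 → 35/143
merge 23/143 + 35/143 → 58/143
merge 36/143 + 49/143 → 85/143
merge 58/143 + 85/143 → 1
L = 18/143 + 35/143 + 58/143 + 85/143 + 1 = 339/143 ≈ 2.371 bits/symbol.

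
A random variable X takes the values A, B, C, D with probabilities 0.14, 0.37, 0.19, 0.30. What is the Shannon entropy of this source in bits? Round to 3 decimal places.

H = −Σ pᵢ log₂ pᵢ.
−0.14·log₂(0.14) = 0.3971
−0.37·log₂(0.37) = 0.5307
−0.19·log₂(0.19) = 0.4552
−0.30·log₂(0.30) = 0.5211
Sum ≈ 1.9042 → 1.904 bits.

1.904 bits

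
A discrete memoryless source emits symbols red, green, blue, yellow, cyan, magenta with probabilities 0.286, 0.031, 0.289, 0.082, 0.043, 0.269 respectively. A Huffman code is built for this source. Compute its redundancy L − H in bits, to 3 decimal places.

0.040 bits

Entropy H = −Σ p log₂ p ≈ 2.1901 bits.
Huffman merges: 31/1000+43/1000→37/500; 37/500+41/500→39/250; 39/250+269/1000→17/40; 143/500+289/1000→23/40; 17/40+23/40→1. L = 223/100 ≈ 2.2300.
L − H = 2.2300 − 2.1901 = 0.040 bits.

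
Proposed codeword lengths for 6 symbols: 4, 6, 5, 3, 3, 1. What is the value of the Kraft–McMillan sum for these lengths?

With common denominator 2^6 = 64: Σ 2^(−ℓᵢ) = 4/64 + 1/64 + 2/64 + 8/64 + 8/64 + 32/64 = 55/64 = 0.859375.

0.859375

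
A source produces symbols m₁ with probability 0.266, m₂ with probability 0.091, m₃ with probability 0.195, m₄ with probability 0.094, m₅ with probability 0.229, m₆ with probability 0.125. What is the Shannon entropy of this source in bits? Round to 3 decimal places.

H = −Σ pᵢ log₂ pᵢ.
−0.266·log₂(0.266) = 0.5082
−0.091·log₂(0.091) = 0.3147
−0.195·log₂(0.195) = 0.4599
−0.094·log₂(0.094) = 0.3207
−0.229·log₂(0.229) = 0.4870
−0.125·log₂(0.125) = 0.3750
Sum ≈ 2.4654 → 2.465 bits.

2.465 bits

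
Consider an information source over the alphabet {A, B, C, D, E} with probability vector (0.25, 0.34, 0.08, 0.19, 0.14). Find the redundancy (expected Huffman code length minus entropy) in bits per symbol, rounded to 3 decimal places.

Entropy H = −Σ p log₂ p ≈ 2.1730 bits.
Huffman merges: 2/25+7/50→11/50; 19/100+11/50→41/100; 1/4+17/50→59/100; 41/100+59/100→1. L = 111/50 ≈ 2.2200.
L − H = 2.2200 − 2.1730 = 0.047 bits.

0.047 bits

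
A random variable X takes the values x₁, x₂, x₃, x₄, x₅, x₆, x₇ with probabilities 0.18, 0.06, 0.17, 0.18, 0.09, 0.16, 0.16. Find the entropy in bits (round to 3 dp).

H = −Σ pᵢ log₂ pᵢ.
−0.18·log₂(0.18) = 0.4453
−0.06·log₂(0.06) = 0.2435
−0.17·log₂(0.17) = 0.4346
−0.18·log₂(0.18) = 0.4453
−0.09·log₂(0.09) = 0.3127
−0.16·log₂(0.16) = 0.4230
−0.16·log₂(0.16) = 0.4230
Sum ≈ 2.7274 → 2.727 bits.

2.727 bits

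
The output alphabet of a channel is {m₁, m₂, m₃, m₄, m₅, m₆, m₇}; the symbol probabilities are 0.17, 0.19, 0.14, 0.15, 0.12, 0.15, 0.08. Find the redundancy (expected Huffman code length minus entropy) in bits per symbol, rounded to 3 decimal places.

Entropy H = −Σ p log₂ p ≈ 2.7666 bits.
Huffman merges: 2/25+3/25→1/5; 7/50+3/20→29/100; 3/20+17/100→8/25; 19/100+1/5→39/100; 29/100+8/25→61/100; 39/100+61/100→1. L = 281/100 ≈ 2.8100.
L − H = 2.8100 − 2.7666 = 0.043 bits.

0.043 bits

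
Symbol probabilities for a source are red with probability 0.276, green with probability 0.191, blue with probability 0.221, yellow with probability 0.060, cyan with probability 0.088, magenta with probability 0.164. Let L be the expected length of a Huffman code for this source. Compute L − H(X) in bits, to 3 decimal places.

Entropy H = −Σ p log₂ p ≈ 2.4299 bits.
Huffman merges: 3/50+11/125→37/250; 37/250+41/250→39/125; 191/1000+221/1000→103/250; 69/250+39/125→147/250; 103/250+147/250→1. L = 123/50 ≈ 2.4600.
L − H = 2.4600 − 2.4299 = 0.030 bits.

0.030 bits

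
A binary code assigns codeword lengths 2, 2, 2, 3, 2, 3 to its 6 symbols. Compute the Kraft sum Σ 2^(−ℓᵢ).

With common denominator 2^3 = 8: Σ 2^(−ℓᵢ) = 2/8 + 2/8 + 2/8 + 1/8 + 2/8 + 1/8 = 10/8 = 1.25.

1.25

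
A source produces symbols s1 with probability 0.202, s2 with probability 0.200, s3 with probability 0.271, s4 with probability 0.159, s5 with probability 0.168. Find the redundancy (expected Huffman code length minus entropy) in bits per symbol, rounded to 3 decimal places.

Entropy H = −Σ p log₂ p ≈ 2.2951 bits.
Huffman merges: 159/1000+21/125→327/1000; 1/5+101/500→201/500; 271/1000+327/1000→299/500; 201/500+299/500→1. L = 2327/1000 ≈ 2.3270.
L − H = 2.3270 − 2.2951 = 0.032 bits.

0.032 bits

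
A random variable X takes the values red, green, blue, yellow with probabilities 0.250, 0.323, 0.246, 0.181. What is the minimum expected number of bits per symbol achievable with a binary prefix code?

Repeatedly combine the two least-probable nodes; the expected code length is the sum of the merged weights.
merge 181/1000 + 123/500 → 427/1000
merge 1/4 + 323/1000 → 573/1000
merge 427/1000 + 573/1000 → 1
L = 427/1000 + 573/1000 + 1 = 2 bits/symbol.

2 bits/symbol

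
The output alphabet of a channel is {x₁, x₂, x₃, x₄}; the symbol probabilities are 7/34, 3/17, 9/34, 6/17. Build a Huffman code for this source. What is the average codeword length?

2 bits/symbol

Repeatedly combine the two least-probable nodes; the expected code length is the sum of the merged weights.
merge 3/17 + 7/34 → 13/34
merge 9/34 + 6/17 → 21/34
merge 13/34 + 21/34 → 1
L = 13/34 + 21/34 + 1 = 2 bits/symbol.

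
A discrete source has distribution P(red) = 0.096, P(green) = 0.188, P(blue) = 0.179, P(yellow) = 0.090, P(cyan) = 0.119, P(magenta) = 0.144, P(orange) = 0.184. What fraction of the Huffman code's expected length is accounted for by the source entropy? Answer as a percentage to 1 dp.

97.9%

Entropy H = −Σ p log₂ p ≈ 2.7522 bits.
Huffman merges: 9/100+12/125→93/500; 119/1000+18/125→263/1000; 179/1000+23/125→363/1000; 93/500+47/250→187/500; 263/1000+363/1000→313/500; 187/500+313/500→1. L = 703/250 ≈ 2.8120.
Efficiency = H/L = 2.7522/2.8120 = 97.9%.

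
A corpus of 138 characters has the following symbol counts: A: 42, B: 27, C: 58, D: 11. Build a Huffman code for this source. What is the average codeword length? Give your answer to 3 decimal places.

1.855 bits/symbol

Probabilities are the counts divided by 138.
Repeatedly combine the two least-probable nodes; the expected code length is the sum of the merged weights.
merge 11/138 + 9/46 → 19/69
merge 19/69 + 7/23 → 40/69
merge 29/69 + 40/69 → 1
L = 19/69 + 40/69 + 1 = 128/69 ≈ 1.855 bits/symbol.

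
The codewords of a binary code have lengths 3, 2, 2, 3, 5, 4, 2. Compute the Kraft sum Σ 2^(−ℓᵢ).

1.09375

With common denominator 2^5 = 32: Σ 2^(−ℓᵢ) = 4/32 + 8/32 + 8/32 + 4/32 + 1/32 + 2/32 + 8/32 = 35/32 = 1.09375.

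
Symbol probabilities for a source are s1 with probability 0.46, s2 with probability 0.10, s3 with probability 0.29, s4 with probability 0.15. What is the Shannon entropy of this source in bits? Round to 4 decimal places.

H = −Σ pᵢ log₂ pᵢ.
−0.46·log₂(0.46) = 0.5153
−0.10·log₂(0.10) = 0.3322
−0.29·log₂(0.29) = 0.5179
−0.15·log₂(0.15) = 0.4105
Sum ≈ 1.7760 → 1.7760 bits.

1.7760 bits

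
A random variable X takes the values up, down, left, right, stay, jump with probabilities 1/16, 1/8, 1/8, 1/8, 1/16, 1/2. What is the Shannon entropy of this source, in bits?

Each probability is a power of 1/2, so log₂(1/p) is an integer.
H = Σ p·log₂(1/p) = 1/16·4 + 1/8·3 + 1/8·3 + 1/8·3 + 1/16·4 + 1/2·1 = 2.125 bits.

2.125 bits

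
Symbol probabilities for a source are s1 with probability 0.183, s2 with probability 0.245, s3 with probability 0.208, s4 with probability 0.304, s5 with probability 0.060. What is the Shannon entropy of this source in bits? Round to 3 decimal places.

2.182 bits

H = −Σ pᵢ log₂ pᵢ.
−0.183·log₂(0.183) = 0.4484
−0.245·log₂(0.245) = 0.4971
−0.208·log₂(0.208) = 0.4712
−0.304·log₂(0.304) = 0.5222
−0.060·log₂(0.060) = 0.2435
Sum ≈ 2.1825 → 2.182 bits.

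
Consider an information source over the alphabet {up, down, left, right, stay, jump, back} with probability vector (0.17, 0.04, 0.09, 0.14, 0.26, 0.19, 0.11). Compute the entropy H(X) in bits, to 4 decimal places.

H = −Σ pᵢ log₂ pᵢ.
−0.17·log₂(0.17) = 0.4346
−0.04·log₂(0.04) = 0.1858
−0.09·log₂(0.09) = 0.3127
−0.14·log₂(0.14) = 0.3971
−0.26·log₂(0.26) = 0.5053
−0.19·log₂(0.19) = 0.4552
−0.11·log₂(0.11) = 0.3503
Sum ≈ 2.6409 → 2.6409 bits.

2.6409 bits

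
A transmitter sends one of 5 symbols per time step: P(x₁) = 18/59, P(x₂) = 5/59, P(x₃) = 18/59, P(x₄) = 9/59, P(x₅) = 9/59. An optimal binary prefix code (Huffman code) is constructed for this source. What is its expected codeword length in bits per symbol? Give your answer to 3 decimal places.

Repeatedly combine the two least-probable nodes; the expected code length is the sum of the merged weights.
merge 5/59 + 9/59 → 14/59
merge 9/59 + 14/59 → 23/59
merge 18/59 + 18/59 → 36/59
merge 23/59 + 36/59 → 1
L = 14/59 + 23/59 + 36/59 + 1 = 132/59 ≈ 2.237 bits/symbol.

2.237 bits/symbol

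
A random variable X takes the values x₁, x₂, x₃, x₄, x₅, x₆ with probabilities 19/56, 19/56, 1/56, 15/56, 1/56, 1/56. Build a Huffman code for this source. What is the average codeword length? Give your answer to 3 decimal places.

Repeatedly combine the two least-probable nodes; the expected code length is the sum of the merged weights.
merge 1/56 + 1/56 → 1/28
merge 1/56 + 1/28 → 3/56
merge 3/56 + 15/56 → 9/28
merge 9/28 + 19/56 → 37/56
merge 19/56 + 37/56 → 1
L = 1/28 + 3/56 + 9/28 + 37/56 + 1 = 29/14 ≈ 2.071 bits/symbol.

2.071 bits/symbol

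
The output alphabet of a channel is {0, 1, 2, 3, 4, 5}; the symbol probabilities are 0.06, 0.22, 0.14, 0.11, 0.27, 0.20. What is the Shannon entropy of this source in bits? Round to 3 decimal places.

2.446 bits

H = −Σ pᵢ log₂ pᵢ.
−0.06·log₂(0.06) = 0.2435
−0.22·log₂(0.22) = 0.4806
−0.14·log₂(0.14) = 0.3971
−0.11·log₂(0.11) = 0.3503
−0.27·log₂(0.27) = 0.5100
−0.20·log₂(0.20) = 0.4644
Sum ≈ 2.4459 → 2.446 bits.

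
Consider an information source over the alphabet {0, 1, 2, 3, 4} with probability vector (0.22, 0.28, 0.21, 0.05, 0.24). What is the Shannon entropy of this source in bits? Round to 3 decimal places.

2.178 bits

H = −Σ pᵢ log₂ pᵢ.
−0.22·log₂(0.22) = 0.4806
−0.28·log₂(0.28) = 0.5142
−0.21·log₂(0.21) = 0.4728
−0.05·log₂(0.05) = 0.2161
−0.24·log₂(0.24) = 0.4941
Sum ≈ 2.1778 → 2.178 bits.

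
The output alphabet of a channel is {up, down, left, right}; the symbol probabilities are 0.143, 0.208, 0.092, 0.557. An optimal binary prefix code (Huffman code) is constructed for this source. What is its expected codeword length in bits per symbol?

1.678 bits/symbol

Repeatedly combine the two least-probable nodes; the expected code length is the sum of the merged weights.
merge 23/250 + 143/1000 → 47/200
merge 26/125 + 47/200 → 443/1000
merge 443/1000 + 557/1000 → 1
L = 47/200 + 443/1000 + 1 = 839/500 = 1.678 bits/symbol.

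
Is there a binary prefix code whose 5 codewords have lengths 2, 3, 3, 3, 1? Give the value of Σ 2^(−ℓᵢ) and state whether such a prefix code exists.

1.125; no

With common denominator 2^3 = 8: Σ 2^(−ℓᵢ) = 2/8 + 1/8 + 1/8 + 1/8 + 4/8 = 9/8 = 1.125.
Kraft's inequality requires Σ ≤ 1; here Σ = 1.125 > 1, so no such prefix code exists.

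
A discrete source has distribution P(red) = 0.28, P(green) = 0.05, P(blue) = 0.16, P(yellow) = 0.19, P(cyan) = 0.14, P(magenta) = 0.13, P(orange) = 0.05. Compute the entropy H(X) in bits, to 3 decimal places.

H = −Σ pᵢ log₂ pᵢ.
−0.28·log₂(0.28) = 0.5142
−0.05·log₂(0.05) = 0.2161
−0.16·log₂(0.16) = 0.4230
−0.19·log₂(0.19) = 0.4552
−0.14·log₂(0.14) = 0.3971
−0.13·log₂(0.13) = 0.3826
−0.05·log₂(0.05) = 0.2161
Sum ≈ 2.6044 → 2.604 bits.

2.604 bits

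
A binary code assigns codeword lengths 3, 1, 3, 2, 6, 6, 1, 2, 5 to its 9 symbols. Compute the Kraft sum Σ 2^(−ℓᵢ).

With common denominator 2^6 = 64: Σ 2^(−ℓᵢ) = 8/64 + 32/64 + 8/64 + 16/64 + 1/64 + 1/64 + 32/64 + 16/64 + 2/64 = 116/64 = 1.8125.

1.8125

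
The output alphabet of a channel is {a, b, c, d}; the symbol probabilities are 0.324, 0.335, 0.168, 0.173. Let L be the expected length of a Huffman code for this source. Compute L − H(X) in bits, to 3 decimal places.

0.074 bits

Entropy H = −Σ p log₂ p ≈ 1.9256 bits.
Huffman merges: 21/125+173/1000→341/1000; 81/250+67/200→659/1000; 341/1000+659/1000→1. L = 2 ≈ 2.0000.
L − H = 2.0000 − 1.9256 = 0.074 bits.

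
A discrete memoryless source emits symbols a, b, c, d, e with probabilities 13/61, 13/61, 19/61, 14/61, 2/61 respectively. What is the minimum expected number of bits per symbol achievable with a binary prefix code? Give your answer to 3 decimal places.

2.246 bits/symbol

Repeatedly combine the two least-probable nodes; the expected code length is the sum of the merged weights.
merge 2/61 + 13/61 → 15/61
merge 13/61 + 14/61 → 27/61
merge 15/61 + 19/61 → 34/61
merge 27/61 + 34/61 → 1
L = 15/61 + 27/61 + 34/61 + 1 = 137/61 ≈ 2.246 bits/symbol.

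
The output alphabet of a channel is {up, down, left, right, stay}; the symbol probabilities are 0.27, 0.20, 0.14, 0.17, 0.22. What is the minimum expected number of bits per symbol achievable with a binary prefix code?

2.31 bits/symbol

Repeatedly combine the two least-probable nodes; the expected code length is the sum of the merged weights.
merge 7/50 + 17/100 → 31/100
merge 1/5 + 11/50 → 21/50
merge 27/100 + 31/100 → 29/50
merge 21/50 + 29/50 → 1
L = 31/100 + 21/50 + 29/50 + 1 = 231/100 = 2.31 bits/symbol.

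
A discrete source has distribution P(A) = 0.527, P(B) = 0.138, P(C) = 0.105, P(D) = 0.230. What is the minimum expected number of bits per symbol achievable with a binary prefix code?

1.716 bits/symbol

Repeatedly combine the two least-probable nodes; the expected code length is the sum of the merged weights.
merge 21/200 + 69/500 → 243/1000
merge 23/100 + 243/1000 → 473/1000
merge 473/1000 + 527/1000 → 1
L = 243/1000 + 473/1000 + 1 = 429/250 = 1.716 bits/symbol.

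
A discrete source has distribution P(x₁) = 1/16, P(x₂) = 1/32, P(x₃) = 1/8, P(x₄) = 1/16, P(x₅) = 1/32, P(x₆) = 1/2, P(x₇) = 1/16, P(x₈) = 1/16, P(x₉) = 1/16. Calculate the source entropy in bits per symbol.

2.4375 bits

Each probability is a power of 1/2, so log₂(1/p) is an integer.
H = Σ p·log₂(1/p) = 1/16·4 + 1/32·5 + 1/8·3 + 1/16·4 + 1/32·5 + 1/2·1 + 1/16·4 + 1/16·4 + 1/16·4 = 2.4375 bits.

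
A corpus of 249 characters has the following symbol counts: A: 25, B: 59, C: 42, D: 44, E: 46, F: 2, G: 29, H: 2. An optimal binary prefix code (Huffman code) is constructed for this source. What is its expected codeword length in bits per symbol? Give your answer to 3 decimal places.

2.711 bits/symbol

Probabilities are the counts divided by 249.
Repeatedly combine the two least-probable nodes; the expected code length is the sum of the merged weights.
merge 2/249 + 2/249 → 4/249
merge 4/249 + 25/249 → 29/249
merge 29/249 + 29/249 → 58/249
merge 14/83 + 44/249 → 86/249
merge 46/249 + 58/249 → 104/249
merge 59/249 + 86/249 → 145/249
merge 104/249 + 145/249 → 1
L = 4/249 + 29/249 + 58/249 + 86/249 + 104/249 + 145/249 + 1 = 225/83 ≈ 2.711 bits/symbol.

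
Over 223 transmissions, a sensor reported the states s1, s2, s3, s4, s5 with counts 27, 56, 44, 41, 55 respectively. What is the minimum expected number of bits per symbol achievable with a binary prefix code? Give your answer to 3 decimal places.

Probabilities are the counts divided by 223.
Repeatedly combine the two least-probable nodes; the expected code length is the sum of the merged weights.
merge 27/223 + 41/223 → 68/223
merge 44/223 + 55/223 → 99/223
merge 56/223 + 68/223 → 124/223
merge 99/223 + 124/223 → 1
L = 68/223 + 99/223 + 124/223 + 1 = 514/223 ≈ 2.305 bits/symbol.

2.305 bits/symbol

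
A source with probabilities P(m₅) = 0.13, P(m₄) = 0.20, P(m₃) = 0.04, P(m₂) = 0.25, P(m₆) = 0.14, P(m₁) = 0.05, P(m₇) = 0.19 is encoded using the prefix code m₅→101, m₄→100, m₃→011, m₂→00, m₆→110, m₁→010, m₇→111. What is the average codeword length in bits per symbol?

L̄ = Σ pᵢ·ℓᵢ = 0.13·3 + 0.20·3 + 0.04·3 + 0.25·2 + 0.14·3 + 0.05·3 + 0.19·3 = 2.75 bits/symbol.

2.75 bits/symbol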